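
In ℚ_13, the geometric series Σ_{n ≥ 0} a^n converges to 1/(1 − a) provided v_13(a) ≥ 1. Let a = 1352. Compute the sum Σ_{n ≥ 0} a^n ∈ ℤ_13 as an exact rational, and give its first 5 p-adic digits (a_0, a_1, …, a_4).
Σ a^n = 1/(1 − a) = -1/1351;  first 5 digits = (1, 0, 8, 0, 12)

v_13(a) = 2 ≥ 1, so the series converges in ℤ_13 to 1/(1 − a) = 1/(1 − 1352) = -1/1351. Expand this rational in ℤ_13: compute digits iteratively via d_i = x_i mod 13, x_{i+1} = (x_i − d_i)/13. The first 5 digits are (1, 0, 8, 0, 12).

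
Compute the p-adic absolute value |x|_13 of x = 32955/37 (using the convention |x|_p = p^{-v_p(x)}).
|32955/37|_13 = 1/2197

Step 1 — compute v_13(x) by factoring powers of 13 out of the numerator and denominator: v_13(32955/37) = 3. Step 2 — apply |x|_p = p^{-v_p(x)} = 13^{-3} = 1/2197.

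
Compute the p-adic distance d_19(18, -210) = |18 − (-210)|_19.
d_19(18, -210) = 1/19

Step 1 — x − y = 18 − (-210) = 228. Step 2 — v_19(228) = 1 (factor: 228 = (19^1 · 12); the sign does not affect v_p). Step 3 — |x − y|_19 = 19^{-1} = 1/19.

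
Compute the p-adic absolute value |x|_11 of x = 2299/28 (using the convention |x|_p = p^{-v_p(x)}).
|2299/28|_11 = 1/121

Step 1 — compute v_11(x) by factoring powers of 11 out of the numerator and denominator: v_11(2299/28) = 2. Step 2 — apply |x|_p = p^{-v_p(x)} = 11^{-2} = 1/121.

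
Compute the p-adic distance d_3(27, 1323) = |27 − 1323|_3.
d_3(27, 1323) = 1/81

Step 1 — x − y = 27 − 1323 = -1296. Step 2 — v_3(-1296) = 4 (factor: -1296 = −(3^4 · 16); the sign does not affect v_p). Step 3 — |x − y|_3 = 3^{-4} = 1/81.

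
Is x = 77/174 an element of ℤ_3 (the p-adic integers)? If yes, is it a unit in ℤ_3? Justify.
x ∉ ℤ_3 (v_3(x) = -1 < 0)

ℤ_3 = {x ∈ ℚ_3 : v_3(x) ≥ 0} and ℤ_3^× = {x ∈ ℤ_3 : v_3(x) = 0}. Here v_3(77/174) = v_3(num) − v_3(den) = -1; compare against these criteria.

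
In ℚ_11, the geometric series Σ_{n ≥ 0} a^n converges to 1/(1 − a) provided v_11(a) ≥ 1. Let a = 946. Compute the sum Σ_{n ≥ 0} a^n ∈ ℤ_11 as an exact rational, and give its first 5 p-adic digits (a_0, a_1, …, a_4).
Σ a^n = 1/(1 − a) = -1/945;  first 5 digits = (1, 9, 0, 5, 7)

v_11(a) = 1 ≥ 1, so the series converges in ℤ_11 to 1/(1 − a) = 1/(1 − 946) = -1/945. Expand this rational in ℤ_11: compute digits iteratively via d_i = x_i mod 11, x_{i+1} = (x_i − d_i)/11. The first 5 digits are (1, 9, 0, 5, 7).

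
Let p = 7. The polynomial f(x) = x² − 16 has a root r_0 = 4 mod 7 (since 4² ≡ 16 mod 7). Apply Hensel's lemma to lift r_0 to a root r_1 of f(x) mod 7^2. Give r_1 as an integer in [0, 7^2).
r_1 = 4 (mod 49)

Hensel's recurrence: r_{i+1} = r_i − f(r_i)·(f′(r_i))^{-1} mod 7^{i+2}, with f′(x) = 2x. Iterate:
  r_0 = 4 (mod 7)
  r_1 = 4 (mod 49)
Final: r_1 = 4, and one checks f(r_1) ≡ 0 mod 7^2.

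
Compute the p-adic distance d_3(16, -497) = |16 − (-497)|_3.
d_3(16, -497) = 1/27

Step 1 — x − y = 16 − (-497) = 513. Step 2 — v_3(513) = 3 (factor: 513 = (3^3 · 19); the sign does not affect v_p). Step 3 — |x − y|_3 = 3^{-3} = 1/27.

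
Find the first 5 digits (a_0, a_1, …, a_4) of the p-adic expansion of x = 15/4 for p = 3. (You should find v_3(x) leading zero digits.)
(a_0, …, a_4) = (0, 2, 2, 0, 2)

v_3(15/4) = 1, so a_0 = ... = a_0 = 0. Factor out: x = 3^1 · u with u = 5/4 a unit in ℤ_3. Expand u iteratively via a_{v+i} = u_i mod 3, u_{i+1} = (u_i − a_{v+i})/3:
  u_0 = 5/4;  a_1 = 2;  u_1 = (u_0 − 2)/3 = -1/4
  u_1 = -1/4;  a_2 = 2;  u_2 = (u_1 − 2)/3 = -3/4
  u_2 = -3/4;  a_3 = 0;  u_3 = (u_2 − 0)/3 = -1/4
  u_3 = -1/4;  a_4 = 2;  u_4 = (u_3 − 2)/3 = -3/4
Digits: (0, 2, 2, 0, 2).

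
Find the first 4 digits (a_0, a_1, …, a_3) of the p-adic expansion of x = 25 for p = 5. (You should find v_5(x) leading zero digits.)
(a_0, …, a_3) = (0, 0, 1, 0)

v_5(25) = 2, so a_0 = ... = a_1 = 0. Factor out: x = 5^2 · u with u = 1 a unit in ℤ_5. Expand u iteratively via a_{v+i} = u_i mod 5, u_{i+1} = (u_i − a_{v+i})/5:
  u_0 = 1;  a_2 = 1;  u_1 = (u_0 − 1)/5 = 0
  u_1 = 0;  a_3 = 0;  u_2 = (u_1 − 0)/5 = 0
Digits: (0, 0, 1, 0).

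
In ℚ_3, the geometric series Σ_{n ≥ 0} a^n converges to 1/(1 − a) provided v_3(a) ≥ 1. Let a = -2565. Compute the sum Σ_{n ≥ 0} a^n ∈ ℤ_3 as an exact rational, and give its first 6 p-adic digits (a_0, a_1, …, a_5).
Σ a^n = 1/(1 − a) = 1/2566;  first 6 digits = (1, 0, 0, 1, 1, 1)

v_3(a) = 3 ≥ 1, so the series converges in ℤ_3 to 1/(1 − a) = 1/(1 − (-2565)) = 1/2566. Expand this rational in ℤ_3: compute digits iteratively via d_i = x_i mod 3, x_{i+1} = (x_i − d_i)/3. The first 6 digits are (1, 0, 0, 1, 1, 1).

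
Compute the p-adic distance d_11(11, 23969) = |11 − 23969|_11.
d_11(11, 23969) = 1/1331

Step 1 — x − y = 11 − 23969 = -23958. Step 2 — v_11(-23958) = 3 (factor: -23958 = −(11^3 · 18); the sign does not affect v_p). Step 3 — |x − y|_11 = 11^{-3} = 1/1331.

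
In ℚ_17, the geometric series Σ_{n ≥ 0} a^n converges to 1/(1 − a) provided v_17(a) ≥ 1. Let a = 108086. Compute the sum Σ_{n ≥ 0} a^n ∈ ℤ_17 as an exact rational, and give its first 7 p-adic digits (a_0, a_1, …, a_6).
Σ a^n = 1/(1 − a) = -1/108085;  first 7 digits = (1, 0, 0, 5, 1, 0, 8)

v_17(a) = 3 ≥ 1, so the series converges in ℤ_17 to 1/(1 − a) = 1/(1 − 108086) = -1/108085. Expand this rational in ℤ_17: compute digits iteratively via d_i = x_i mod 17, x_{i+1} = (x_i − d_i)/17. The first 7 digits are (1, 0, 0, 5, 1, 0, 8).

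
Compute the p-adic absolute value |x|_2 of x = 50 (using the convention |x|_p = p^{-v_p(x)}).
|50|_2 = 1/2

Step 1 — compute v_2(x) by factoring powers of 2 out of the numerator and denominator: v_2(50) = 1. Step 2 — apply |x|_p = p^{-v_p(x)} = 2^{-1} = 1/2.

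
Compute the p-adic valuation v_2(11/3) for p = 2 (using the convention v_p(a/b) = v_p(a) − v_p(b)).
v_2(11/3) = 0

Factor powers of 2 from the numerator and denominator of the reduced fraction: 11 = 2^0 · 11 and 3 = 2^0 · 3. Apply v_p(a/b) = v_p(a) − v_p(b): v_2(11/3) = 0 − 0 = 0.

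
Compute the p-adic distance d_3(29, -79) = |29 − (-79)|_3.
d_3(29, -79) = 1/27

Step 1 — x − y = 29 − (-79) = 108. Step 2 — v_3(108) = 3 (factor: 108 = (3^3 · 4); the sign does not affect v_p). Step 3 — |x − y|_3 = 3^{-3} = 1/27.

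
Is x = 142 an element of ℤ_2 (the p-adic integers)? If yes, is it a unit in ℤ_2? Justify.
x ∈ ℤ_2 but not a unit; v_2(x) = 1 > 0

ℤ_2 = {x ∈ ℚ_2 : v_2(x) ≥ 0} and ℤ_2^× = {x ∈ ℤ_2 : v_2(x) = 0}. Here v_2(142) = v_2(num) − v_2(den) = 1; compare against these criteria.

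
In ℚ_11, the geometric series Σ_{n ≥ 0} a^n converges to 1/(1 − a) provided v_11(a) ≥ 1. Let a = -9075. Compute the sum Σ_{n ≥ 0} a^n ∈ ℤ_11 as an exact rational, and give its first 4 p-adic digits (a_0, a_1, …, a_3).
Σ a^n = 1/(1 − a) = 1/9076;  first 4 digits = (1, 0, 2, 4)

v_11(a) = 2 ≥ 1, so the series converges in ℤ_11 to 1/(1 − a) = 1/(1 − (-9075)) = 1/9076. Expand this rational in ℤ_11: compute digits iteratively via d_i = x_i mod 11, x_{i+1} = (x_i − d_i)/11. The first 4 digits are (1, 0, 2, 4).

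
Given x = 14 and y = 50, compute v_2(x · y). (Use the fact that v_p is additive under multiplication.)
v_2(700) = 2

v_p(x) = 1 (factor: 14 = 2^1 · 7); v_p(y) = 1 (factor: 50 = 2^1 · 25). Additivity: v_p(xy) = v_p(x) + v_p(y) = 1 + 1 = 2. (Direct check: xy = 700 = 2^2 · (175).)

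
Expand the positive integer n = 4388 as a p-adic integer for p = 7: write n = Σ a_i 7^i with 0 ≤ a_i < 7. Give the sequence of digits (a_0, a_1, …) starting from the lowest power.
(a_0, a_1, …) = (6, 3, 5, 5, 1)

Repeated division by 7 gives the digits low-to-high: 4388 = 6 + 3·7^1 + 5·7^2 + 5·7^3 + 1·7^4. Digit sequence: (6, 3, 5, 5, 1).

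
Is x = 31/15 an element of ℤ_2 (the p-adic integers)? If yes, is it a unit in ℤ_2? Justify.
x ∈ ℤ_2^× (unit); v_2(x) = 0

ℤ_2 = {x ∈ ℚ_2 : v_2(x) ≥ 0} and ℤ_2^× = {x ∈ ℤ_2 : v_2(x) = 0}. Here v_2(31/15) = v_2(num) − v_2(den) = 0; compare against these criteria.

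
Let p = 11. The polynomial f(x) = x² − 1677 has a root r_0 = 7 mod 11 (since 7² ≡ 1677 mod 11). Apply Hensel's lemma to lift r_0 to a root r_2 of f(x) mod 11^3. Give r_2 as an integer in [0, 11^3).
r_2 = 469 (mod 1331)

Hensel's recurrence: r_{i+1} = r_i − f(r_i)·(f′(r_i))^{-1} mod 11^{i+2}, with f′(x) = 2x. Iterate:
  r_0 = 7 (mod 11)
  r_1 = 106 (mod 121)
  r_2 = 469 (mod 1331)
Final: r_2 = 469, and one checks f(r_2) ≡ 0 mod 11^3.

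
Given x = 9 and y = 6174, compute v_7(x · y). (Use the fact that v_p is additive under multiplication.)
v_7(55566) = 3

v_p(x) = 0 (factor: 9 = 7^0 · 9); v_p(y) = 3 (factor: 6174 = 7^3 · 18). Additivity: v_p(xy) = v_p(x) + v_p(y) = 0 + 3 = 3. (Direct check: xy = 55566 = 7^3 · (162).)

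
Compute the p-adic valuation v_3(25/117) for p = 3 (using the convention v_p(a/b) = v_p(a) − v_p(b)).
v_3(25/117) = -2

Factor powers of 3 from the numerator and denominator of the reduced fraction: 25 = 3^0 · 25 and 117 = 3^2 · 13. Apply v_p(a/b) = v_p(a) − v_p(b): v_3(25/117) = 0 − 2 = -2.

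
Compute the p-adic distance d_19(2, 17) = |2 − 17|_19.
d_19(2, 17) = 1

Step 1 — x − y = 2 − 17 = -15. Step 2 — v_19(-15) = 0 (factor: -15 = −(19^0 · 15); the sign does not affect v_p). Step 3 — |x − y|_19 = 19^{0} = 1.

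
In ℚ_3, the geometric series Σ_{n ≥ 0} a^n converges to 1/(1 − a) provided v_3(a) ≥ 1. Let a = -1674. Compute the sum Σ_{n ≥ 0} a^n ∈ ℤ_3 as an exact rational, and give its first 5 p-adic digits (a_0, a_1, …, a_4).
Σ a^n = 1/(1 − a) = 1/1675;  first 5 digits = (1, 0, 0, 1, 0)

v_3(a) = 3 ≥ 1, so the series converges in ℤ_3 to 1/(1 − a) = 1/(1 − (-1674)) = 1/1675. Expand this rational in ℤ_3: compute digits iteratively via d_i = x_i mod 3, x_{i+1} = (x_i − d_i)/3. The first 5 digits are (1, 0, 0, 1, 0).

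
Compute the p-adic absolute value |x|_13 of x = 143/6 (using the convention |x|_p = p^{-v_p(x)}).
|143/6|_13 = 1/13

Step 1 — compute v_13(x) by factoring powers of 13 out of the numerator and denominator: v_13(143/6) = 1. Step 2 — apply |x|_p = p^{-v_p(x)} = 13^{-1} = 1/13.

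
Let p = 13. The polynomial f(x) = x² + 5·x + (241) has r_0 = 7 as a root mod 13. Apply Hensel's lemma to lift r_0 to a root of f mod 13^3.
r_2 = 995 (mod 2197)

Hensel: r_{i+1} = r_i − f(r_i)·(f′(r_i))^{-1} mod 13^{i+2}, f′(x) = 2x + 5. Iterate:
  r_0 = 7 (mod 13)
  r_1 = 150 (mod 169)
  r_2 = 995 (mod 2197)
Final: r = 995 satisfies f(r) ≡ 0 mod 13^3.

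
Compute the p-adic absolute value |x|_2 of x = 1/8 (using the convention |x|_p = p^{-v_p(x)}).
|1/8|_2 = 8

Step 1 — compute v_2(x) by factoring powers of 2 out of the numerator and denominator: v_2(1/8) = -3. Step 2 — apply |x|_p = p^{-v_p(x)} = 2^{3} = 8.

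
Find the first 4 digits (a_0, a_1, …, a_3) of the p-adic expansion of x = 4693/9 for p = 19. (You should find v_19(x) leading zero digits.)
(a_0, …, a_3) = (0, 0, 12, 10)

v_19(4693/9) = 2, so a_0 = ... = a_1 = 0. Factor out: x = 19^2 · u with u = 13/9 a unit in ℤ_19. Expand u iteratively via a_{v+i} = u_i mod 19, u_{i+1} = (u_i − a_{v+i})/19:
  u_0 = 13/9;  a_2 = 12;  u_1 = (u_0 − 12)/19 = -5/9
  u_1 = -5/9;  a_3 = 10;  u_2 = (u_1 − 10)/19 = -5/9
Digits: (0, 0, 12, 10).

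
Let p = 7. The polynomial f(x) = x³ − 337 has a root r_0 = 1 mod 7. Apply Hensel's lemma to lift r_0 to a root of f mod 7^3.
r_2 = 260 (mod 343)

Hensel: r_{i+1} = r_i − f(r_i)/f′(r_i) mod 7^{i+2}, where f′(x) = 3x². Iterate:
  r_0 = 1 (mod 7)
  r_1 = 15 (mod 49)
  r_2 = 260 (mod 343)
Final: r = 260 with f(r) ≡ 0 mod 7^3.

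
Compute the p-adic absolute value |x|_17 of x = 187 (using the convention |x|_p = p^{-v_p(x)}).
|187|_17 = 1/17

Step 1 — compute v_17(x) by factoring powers of 17 out of the numerator and denominator: v_17(187) = 1. Step 2 — apply |x|_p = p^{-v_p(x)} = 17^{-1} = 1/17.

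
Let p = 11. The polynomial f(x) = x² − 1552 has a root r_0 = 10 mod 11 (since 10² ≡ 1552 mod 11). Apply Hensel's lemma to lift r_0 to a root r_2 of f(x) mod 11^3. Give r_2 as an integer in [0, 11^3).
r_2 = 615 (mod 1331)

Hensel's recurrence: r_{i+1} = r_i − f(r_i)·(f′(r_i))^{-1} mod 11^{i+2}, with f′(x) = 2x. Iterate:
  r_0 = 10 (mod 11)
  r_1 = 10 (mod 121)
  r_2 = 615 (mod 1331)
Final: r_2 = 615, and one checks f(r_2) ≡ 0 mod 11^3.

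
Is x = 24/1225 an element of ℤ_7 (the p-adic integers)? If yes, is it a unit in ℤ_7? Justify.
x ∉ ℤ_7 (v_7(x) = -2 < 0)

ℤ_7 = {x ∈ ℚ_7 : v_7(x) ≥ 0} and ℤ_7^× = {x ∈ ℤ_7 : v_7(x) = 0}. Here v_7(24/1225) = v_7(num) − v_7(den) = -2; compare against these criteria.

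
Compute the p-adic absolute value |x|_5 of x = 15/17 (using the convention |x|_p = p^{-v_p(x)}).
|15/17|_5 = 1/5

Step 1 — compute v_5(x) by factoring powers of 5 out of the numerator and denominator: v_5(15/17) = 1. Step 2 — apply |x|_p = p^{-v_p(x)} = 5^{-1} = 1/5.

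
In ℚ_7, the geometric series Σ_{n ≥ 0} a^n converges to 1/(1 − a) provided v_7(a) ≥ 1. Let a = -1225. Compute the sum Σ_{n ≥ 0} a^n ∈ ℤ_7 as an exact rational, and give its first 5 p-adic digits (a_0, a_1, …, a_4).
Σ a^n = 1/(1 − a) = 1/1226;  first 5 digits = (1, 0, 3, 3, 1)

v_7(a) = 2 ≥ 1, so the series converges in ℤ_7 to 1/(1 − a) = 1/(1 − (-1225)) = 1/1226. Expand this rational in ℤ_7: compute digits iteratively via d_i = x_i mod 7, x_{i+1} = (x_i − d_i)/7. The first 5 digits are (1, 0, 3, 3, 1).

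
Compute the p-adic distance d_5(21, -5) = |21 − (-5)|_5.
d_5(21, -5) = 1

Step 1 — x − y = 21 − (-5) = 26. Step 2 — v_5(26) = 0 (factor: 26 = (5^0 · 26); the sign does not affect v_p). Step 3 — |x − y|_5 = 5^{0} = 1.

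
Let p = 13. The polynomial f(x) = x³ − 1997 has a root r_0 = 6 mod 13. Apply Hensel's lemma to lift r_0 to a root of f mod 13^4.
r_3 = 11056 (mod 28561)

Hensel: r_{i+1} = r_i − f(r_i)/f′(r_i) mod 13^{i+2}, where f′(x) = 3x². Iterate:
  r_0 = 6 (mod 13)
  r_1 = 71 (mod 169)
  r_2 = 71 (mod 2197)
  r_3 = 11056 (mod 28561)
Final: r = 11056 with f(r) ≡ 0 mod 13^4.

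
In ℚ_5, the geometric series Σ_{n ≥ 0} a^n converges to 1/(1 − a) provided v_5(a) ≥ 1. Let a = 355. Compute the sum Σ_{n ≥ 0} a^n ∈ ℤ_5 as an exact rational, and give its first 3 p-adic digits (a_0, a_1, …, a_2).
Σ a^n = 1/(1 − a) = -1/354;  first 3 digits = (1, 1, 0)

v_5(a) = 1 ≥ 1, so the series converges in ℤ_5 to 1/(1 − a) = 1/(1 − 355) = -1/354. Expand this rational in ℤ_5: compute digits iteratively via d_i = x_i mod 5, x_{i+1} = (x_i − d_i)/5. The first 3 digits are (1, 1, 0).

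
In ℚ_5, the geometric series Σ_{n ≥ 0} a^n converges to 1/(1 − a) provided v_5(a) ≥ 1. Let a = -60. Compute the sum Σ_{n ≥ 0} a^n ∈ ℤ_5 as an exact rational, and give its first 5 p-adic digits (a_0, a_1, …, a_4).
Σ a^n = 1/(1 − a) = 1/61;  first 5 digits = (1, 3, 1, 0, 1)

v_5(a) = 1 ≥ 1, so the series converges in ℤ_5 to 1/(1 − a) = 1/(1 − (-60)) = 1/61. Expand this rational in ℤ_5: compute digits iteratively via d_i = x_i mod 5, x_{i+1} = (x_i − d_i)/5. The first 5 digits are (1, 3, 1, 0, 1).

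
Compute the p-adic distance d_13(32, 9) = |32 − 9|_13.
d_13(32, 9) = 1

Step 1 — x − y = 32 − 9 = 23. Step 2 — v_13(23) = 0 (factor: 23 = (13^0 · 23); the sign does not affect v_p). Step 3 — |x − y|_13 = 13^{0} = 1.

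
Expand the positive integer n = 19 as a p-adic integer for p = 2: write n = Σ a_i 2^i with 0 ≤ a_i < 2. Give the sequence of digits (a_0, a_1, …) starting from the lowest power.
(a_0, a_1, …) = (1, 1, 0, 0, 1)

Repeated division by 2 gives the digits low-to-high: 19 = 1 + 1·2^1 + 1·2^4. Digit sequence: (1, 1, 0, 0, 1).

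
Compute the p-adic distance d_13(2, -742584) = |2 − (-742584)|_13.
d_13(2, -742584) = 1/371293

Step 1 — x − y = 2 − (-742584) = 742586. Step 2 — v_13(742586) = 5 (factor: 742586 = (13^5 · 2); the sign does not affect v_p). Step 3 — |x − y|_13 = 13^{-5} = 1/371293.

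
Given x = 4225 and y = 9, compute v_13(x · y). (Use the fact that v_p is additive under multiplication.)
v_13(38025) = 2

v_p(x) = 2 (factor: 4225 = 13^2 · 25); v_p(y) = 0 (factor: 9 = 13^0 · 9). Additivity: v_p(xy) = v_p(x) + v_p(y) = 2 + 0 = 2. (Direct check: xy = 38025 = 13^2 · (225).)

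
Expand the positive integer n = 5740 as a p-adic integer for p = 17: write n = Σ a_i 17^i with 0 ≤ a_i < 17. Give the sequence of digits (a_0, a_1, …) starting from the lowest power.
(a_0, a_1, …) = (11, 14, 2, 1)

Repeated division by 17 gives the digits low-to-high: 5740 = 11 + 14·17^1 + 2·17^2 + 1·17^3. Digit sequence: (11, 14, 2, 1).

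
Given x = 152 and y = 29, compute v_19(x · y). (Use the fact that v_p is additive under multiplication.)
v_19(4408) = 1

v_p(x) = 1 (factor: 152 = 19^1 · 8); v_p(y) = 0 (factor: 29 = 19^0 · 29). Additivity: v_p(xy) = v_p(x) + v_p(y) = 1 + 0 = 1. (Direct check: xy = 4408 = 19^1 · (232).)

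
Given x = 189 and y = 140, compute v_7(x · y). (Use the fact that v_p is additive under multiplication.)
v_7(26460) = 2

v_p(x) = 1 (factor: 189 = 7^1 · 27); v_p(y) = 1 (factor: 140 = 7^1 · 20). Additivity: v_p(xy) = v_p(x) + v_p(y) = 1 + 1 = 2. (Direct check: xy = 26460 = 7^2 · (540).)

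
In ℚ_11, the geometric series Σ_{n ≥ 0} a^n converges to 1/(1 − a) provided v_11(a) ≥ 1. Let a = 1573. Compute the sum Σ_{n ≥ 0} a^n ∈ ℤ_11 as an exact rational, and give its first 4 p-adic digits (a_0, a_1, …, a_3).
Σ a^n = 1/(1 − a) = -1/1572;  first 4 digits = (1, 0, 2, 1)

v_11(a) = 2 ≥ 1, so the series converges in ℤ_11 to 1/(1 − a) = 1/(1 − 1573) = -1/1572. Expand this rational in ℤ_11: compute digits iteratively via d_i = x_i mod 11, x_{i+1} = (x_i − d_i)/11. The first 4 digits are (1, 0, 2, 1).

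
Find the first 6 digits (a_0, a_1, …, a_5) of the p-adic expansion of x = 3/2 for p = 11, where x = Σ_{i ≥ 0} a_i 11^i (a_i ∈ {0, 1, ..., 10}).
(a_0, …, a_5) = (7, 5, 5, 5, 5, 5)

v_11(3/2) = 0 (numerator and denominator both coprime to 11), so x ∈ ℤ_11^×. Compute digits iteratively via a_i = x_i mod 11, x_{i+1} = (x_i − a_i)/11, with x_0 = x:
  x_0 = 3/2;  a_0 = 7;  x_1 = (x_0 − 7)/11 = -1/2
  x_1 = -1/2;  a_1 = 5;  x_2 = (x_1 − 5)/11 = -1/2
  x_2 = -1/2;  a_2 = 5;  x_3 = (x_2 − 5)/11 = -1/2
  x_3 = -1/2;  a_3 = 5;  x_4 = (x_3 − 5)/11 = -1/2
  x_4 = -1/2;  a_4 = 5;  x_5 = (x_4 − 5)/11 = -1/2
  x_5 = -1/2;  a_5 = 5;  x_6 = (x_5 − 5)/11 = -1/2
Digits: (7, 5, 5, 5, 5, 5).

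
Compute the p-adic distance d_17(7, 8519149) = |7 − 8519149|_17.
d_17(7, 8519149) = 1/1419857

Step 1 — x − y = 7 − 8519149 = -8519142. Step 2 — v_17(-8519142) = 5 (factor: -8519142 = −(17^5 · 6); the sign does not affect v_p). Step 3 — |x − y|_17 = 17^{-5} = 1/1419857.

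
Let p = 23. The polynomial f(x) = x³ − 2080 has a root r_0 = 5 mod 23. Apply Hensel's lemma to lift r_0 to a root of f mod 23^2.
r_1 = 419 (mod 529)

Hensel: r_{i+1} = r_i − f(r_i)/f′(r_i) mod 23^{i+2}, where f′(x) = 3x². Iterate:
  r_0 = 5 (mod 23)
  r_1 = 419 (mod 529)
Final: r = 419 with f(r) ≡ 0 mod 23^2.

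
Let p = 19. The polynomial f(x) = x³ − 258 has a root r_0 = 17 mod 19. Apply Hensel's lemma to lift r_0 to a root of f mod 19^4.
r_3 = 40753 (mod 130321)

Hensel: r_{i+1} = r_i − f(r_i)/f′(r_i) mod 19^{i+2}, where f′(x) = 3x². Iterate:
  r_0 = 17 (mod 19)
  r_1 = 321 (mod 361)
  r_2 = 6458 (mod 6859)
  r_3 = 40753 (mod 130321)
Final: r = 40753 with f(r) ≡ 0 mod 19^4.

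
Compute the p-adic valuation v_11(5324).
v_11(5324) = 3

v_11(n) is the largest exponent k such that 11^k divides n. Factor out: 5324 = 11^3 · 4. (Sign doesn't affect v_p.) So v_11(5324) = 3.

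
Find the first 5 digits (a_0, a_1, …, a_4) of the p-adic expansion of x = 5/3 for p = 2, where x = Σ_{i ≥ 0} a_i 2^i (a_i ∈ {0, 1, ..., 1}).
(a_0, …, a_4) = (1, 1, 1, 0, 1)

v_2(5/3) = 0 (numerator and denominator both coprime to 2), so x ∈ ℤ_2^×. Compute digits iteratively via a_i = x_i mod 2, x_{i+1} = (x_i − a_i)/2, with x_0 = x:
  x_0 = 5/3;  a_0 = 1;  x_1 = (x_0 − 1)/2 = 1/3
  x_1 = 1/3;  a_1 = 1;  x_2 = (x_1 − 1)/2 = -1/3
  x_2 = -1/3;  a_2 = 1;  x_3 = (x_2 − 1)/2 = -2/3
  x_3 = -2/3;  a_3 = 0;  x_4 = (x_3 − 0)/2 = -1/3
  x_4 = -1/3;  a_4 = 1;  x_5 = (x_4 − 1)/2 = -2/3
Digits: (1, 1, 1, 0, 1).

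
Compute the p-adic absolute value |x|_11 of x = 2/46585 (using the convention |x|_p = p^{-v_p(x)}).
|2/46585|_11 = 1331

Step 1 — compute v_11(x) by factoring powers of 11 out of the numerator and denominator: v_11(2/46585) = -3. Step 2 — apply |x|_p = p^{-v_p(x)} = 11^{3} = 1331.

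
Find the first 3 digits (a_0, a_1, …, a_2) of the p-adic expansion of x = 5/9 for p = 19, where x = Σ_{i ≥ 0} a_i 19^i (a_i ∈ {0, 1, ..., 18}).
(a_0, …, a_2) = (9, 8, 8)

v_19(5/9) = 0 (numerator and denominator both coprime to 19), so x ∈ ℤ_19^×. Compute digits iteratively via a_i = x_i mod 19, x_{i+1} = (x_i − a_i)/19, with x_0 = x:
  x_0 = 5/9;  a_0 = 9;  x_1 = (x_0 − 9)/19 = -4/9
  x_1 = -4/9;  a_1 = 8;  x_2 = (x_1 − 8)/19 = -4/9
  x_2 = -4/9;  a_2 = 8;  x_3 = (x_2 − 8)/19 = -4/9
Digits: (9, 8, 8).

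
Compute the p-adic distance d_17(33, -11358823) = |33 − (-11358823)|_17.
d_17(33, -11358823) = 1/1419857

Step 1 — x − y = 33 − (-11358823) = 11358856. Step 2 — v_17(11358856) = 5 (factor: 11358856 = (17^5 · 8); the sign does not affect v_p). Step 3 — |x − y|_17 = 17^{-5} = 1/1419857.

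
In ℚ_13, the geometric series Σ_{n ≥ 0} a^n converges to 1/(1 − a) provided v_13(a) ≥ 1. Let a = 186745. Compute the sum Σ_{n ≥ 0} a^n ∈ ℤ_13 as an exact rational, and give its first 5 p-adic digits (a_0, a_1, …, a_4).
Σ a^n = 1/(1 − a) = -1/186744;  first 5 digits = (1, 0, 0, 7, 6)

v_13(a) = 3 ≥ 1, so the series converges in ℤ_13 to 1/(1 − a) = 1/(1 − 186745) = -1/186744. Expand this rational in ℤ_13: compute digits iteratively via d_i = x_i mod 13, x_{i+1} = (x_i − d_i)/13. The first 5 digits are (1, 0, 0, 7, 6).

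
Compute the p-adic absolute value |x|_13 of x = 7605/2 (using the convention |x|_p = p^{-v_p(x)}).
|7605/2|_13 = 1/169

Step 1 — compute v_13(x) by factoring powers of 13 out of the numerator and denominator: v_13(7605/2) = 2. Step 2 — apply |x|_p = p^{-v_p(x)} = 13^{-2} = 1/169.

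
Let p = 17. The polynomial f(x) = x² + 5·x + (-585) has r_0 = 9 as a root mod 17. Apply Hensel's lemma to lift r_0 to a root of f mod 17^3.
r_2 = 1964 (mod 4913)

Hensel: r_{i+1} = r_i − f(r_i)·(f′(r_i))^{-1} mod 17^{i+2}, f′(x) = 2x + 5. Iterate:
  r_0 = 9 (mod 17)
  r_1 = 230 (mod 289)
  r_2 = 1964 (mod 4913)
Final: r = 1964 satisfies f(r) ≡ 0 mod 17^3.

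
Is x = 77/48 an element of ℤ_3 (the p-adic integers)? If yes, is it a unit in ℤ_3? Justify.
x ∉ ℤ_3 (v_3(x) = -1 < 0)

ℤ_3 = {x ∈ ℚ_3 : v_3(x) ≥ 0} and ℤ_3^× = {x ∈ ℤ_3 : v_3(x) = 0}. Here v_3(77/48) = v_3(num) − v_3(den) = -1; compare against these criteria.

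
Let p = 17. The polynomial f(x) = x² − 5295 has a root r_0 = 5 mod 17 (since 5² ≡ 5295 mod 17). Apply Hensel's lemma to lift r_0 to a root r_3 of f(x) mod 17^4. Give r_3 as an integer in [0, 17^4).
r_3 = 13537 (mod 83521)

Hensel's recurrence: r_{i+1} = r_i − f(r_i)·(f′(r_i))^{-1} mod 17^{i+2}, with f′(x) = 2x. Iterate:
  r_0 = 5 (mod 17)
  r_1 = 243 (mod 289)
  r_2 = 3711 (mod 4913)
  r_3 = 13537 (mod 83521)
Final: r_3 = 13537, and one checks f(r_3) ≡ 0 mod 17^4.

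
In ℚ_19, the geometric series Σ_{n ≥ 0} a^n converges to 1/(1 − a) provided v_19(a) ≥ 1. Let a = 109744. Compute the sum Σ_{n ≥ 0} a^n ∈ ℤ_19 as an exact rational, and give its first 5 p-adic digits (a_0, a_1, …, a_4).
Σ a^n = 1/(1 − a) = -1/109743;  first 5 digits = (1, 0, 0, 16, 0)

v_19(a) = 3 ≥ 1, so the series converges in ℤ_19 to 1/(1 − a) = 1/(1 − 109744) = -1/109743. Expand this rational in ℤ_19: compute digits iteratively via d_i = x_i mod 19, x_{i+1} = (x_i − d_i)/19. The first 5 digits are (1, 0, 0, 16, 0).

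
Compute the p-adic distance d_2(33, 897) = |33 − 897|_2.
d_2(33, 897) = 1/32

Step 1 — x − y = 33 − 897 = -864. Step 2 — v_2(-864) = 5 (factor: -864 = −(2^5 · 27); the sign does not affect v_p). Step 3 — |x − y|_2 = 2^{-5} = 1/32.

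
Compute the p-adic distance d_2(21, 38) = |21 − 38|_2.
d_2(21, 38) = 1

Step 1 — x − y = 21 − 38 = -17. Step 2 — v_2(-17) = 0 (factor: -17 = −(2^0 · 17); the sign does not affect v_p). Step 3 — |x − y|_2 = 2^{0} = 1.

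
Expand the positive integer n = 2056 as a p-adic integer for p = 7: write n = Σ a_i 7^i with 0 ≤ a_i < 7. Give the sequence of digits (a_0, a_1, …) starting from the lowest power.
(a_0, a_1, …) = (5, 6, 6, 5)

Repeated division by 7 gives the digits low-to-high: 2056 = 5 + 6·7^1 + 6·7^2 + 5·7^3. Digit sequence: (5, 6, 6, 5).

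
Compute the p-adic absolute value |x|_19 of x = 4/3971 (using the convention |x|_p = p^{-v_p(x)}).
|4/3971|_19 = 361

Step 1 — compute v_19(x) by factoring powers of 19 out of the numerator and denominator: v_19(4/3971) = -2. Step 2 — apply |x|_p = p^{-v_p(x)} = 19^{2} = 361.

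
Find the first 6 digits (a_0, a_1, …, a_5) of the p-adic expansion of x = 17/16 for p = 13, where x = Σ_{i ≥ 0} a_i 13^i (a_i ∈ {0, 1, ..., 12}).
(a_0, …, a_5) = (10, 5, 2, 12, 8, 5)

v_13(17/16) = 0 (numerator and denominator both coprime to 13), so x ∈ ℤ_13^×. Compute digits iteratively via a_i = x_i mod 13, x_{i+1} = (x_i − a_i)/13, with x_0 = x:
  x_0 = 17/16;  a_0 = 10;  x_1 = (x_0 − 10)/13 = -11/16
  x_1 = -11/16;  a_1 = 5;  x_2 = (x_1 − 5)/13 = -7/16
  x_2 = -7/16;  a_2 = 2;  x_3 = (x_2 − 2)/13 = -3/16
  x_3 = -3/16;  a_3 = 12;  x_4 = (x_3 − 12)/13 = -15/16
  x_4 = -15/16;  a_4 = 8;  x_5 = (x_4 − 8)/13 = -11/16
  x_5 = -11/16;  a_5 = 5;  x_6 = (x_5 − 5)/13 = -7/16
Digits: (10, 5, 2, 12, 8, 5).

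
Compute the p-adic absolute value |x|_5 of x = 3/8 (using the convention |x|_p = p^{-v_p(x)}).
|3/8|_5 = 1

Step 1 — compute v_5(x) by factoring powers of 5 out of the numerator and denominator: v_5(3/8) = 0. Step 2 — apply |x|_p = p^{-v_p(x)} = 5^{0} = 1.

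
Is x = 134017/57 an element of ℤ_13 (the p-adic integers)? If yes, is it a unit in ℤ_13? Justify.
x ∈ ℤ_13 but not a unit; v_13(x) = 3 > 0

ℤ_13 = {x ∈ ℚ_13 : v_13(x) ≥ 0} and ℤ_13^× = {x ∈ ℤ_13 : v_13(x) = 0}. Here v_13(134017/57) = v_13(num) − v_13(den) = 3; compare against these criteria.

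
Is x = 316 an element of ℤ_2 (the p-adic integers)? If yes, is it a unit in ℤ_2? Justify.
x ∈ ℤ_2 but not a unit; v_2(x) = 2 > 0

ℤ_2 = {x ∈ ℚ_2 : v_2(x) ≥ 0} and ℤ_2^× = {x ∈ ℤ_2 : v_2(x) = 0}. Here v_2(316) = v_2(num) − v_2(den) = 2; compare against these criteria.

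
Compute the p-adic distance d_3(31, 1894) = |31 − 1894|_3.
d_3(31, 1894) = 1/81

Step 1 — x − y = 31 − 1894 = -1863. Step 2 — v_3(-1863) = 4 (factor: -1863 = −(3^4 · 23); the sign does not affect v_p). Step 3 — |x − y|_3 = 3^{-4} = 1/81.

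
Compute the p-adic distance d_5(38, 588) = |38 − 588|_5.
d_5(38, 588) = 1/25

Step 1 — x − y = 38 − 588 = -550. Step 2 — v_5(-550) = 2 (factor: -550 = −(5^2 · 22); the sign does not affect v_p). Step 3 — |x − y|_5 = 5^{-2} = 1/25.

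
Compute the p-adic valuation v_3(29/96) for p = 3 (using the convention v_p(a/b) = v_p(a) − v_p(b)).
v_3(29/96) = -1

Factor powers of 3 from the numerator and denominator of the reduced fraction: 29 = 3^0 · 29 and 96 = 3^1 · 32. Apply v_p(a/b) = v_p(a) − v_p(b): v_3(29/96) = 0 − 1 = -1.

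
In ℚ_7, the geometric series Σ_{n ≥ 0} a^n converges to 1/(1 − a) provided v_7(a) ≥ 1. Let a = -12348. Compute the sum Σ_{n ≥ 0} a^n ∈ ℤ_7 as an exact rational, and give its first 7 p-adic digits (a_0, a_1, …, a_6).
Σ a^n = 1/(1 − a) = 1/12349;  first 7 digits = (1, 0, 0, 6, 1, 6, 0)

v_7(a) = 3 ≥ 1, so the series converges in ℤ_7 to 1/(1 − a) = 1/(1 − (-12348)) = 1/12349. Expand this rational in ℤ_7: compute digits iteratively via d_i = x_i mod 7, x_{i+1} = (x_i − d_i)/7. The first 7 digits are (1, 0, 0, 6, 1, 6, 0).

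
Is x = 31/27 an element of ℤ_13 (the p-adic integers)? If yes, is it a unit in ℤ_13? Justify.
x ∈ ℤ_13^× (unit); v_13(x) = 0

ℤ_13 = {x ∈ ℚ_13 : v_13(x) ≥ 0} and ℤ_13^× = {x ∈ ℤ_13 : v_13(x) = 0}. Here v_13(31/27) = v_13(num) − v_13(den) = 0; compare against these criteria.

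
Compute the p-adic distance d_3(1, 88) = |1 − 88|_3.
d_3(1, 88) = 1/3

Step 1 — x − y = 1 − 88 = -87. Step 2 — v_3(-87) = 1 (factor: -87 = −(3^1 · 29); the sign does not affect v_p). Step 3 — |x − y|_3 = 3^{-1} = 1/3.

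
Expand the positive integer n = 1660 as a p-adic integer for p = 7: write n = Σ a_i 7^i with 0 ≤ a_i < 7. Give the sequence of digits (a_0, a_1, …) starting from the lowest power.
(a_0, a_1, …) = (1, 6, 5, 4)

Repeated division by 7 gives the digits low-to-high: 1660 = 1 + 6·7^1 + 5·7^2 + 4·7^3. Digit sequence: (1, 6, 5, 4).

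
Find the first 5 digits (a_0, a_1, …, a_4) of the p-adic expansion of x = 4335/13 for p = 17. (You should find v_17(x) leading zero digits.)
(a_0, …, a_4) = (0, 0, 9, 10, 2)

v_17(4335/13) = 2, so a_0 = ... = a_1 = 0. Factor out: x = 17^2 · u with u = 15/13 a unit in ℤ_17. Expand u iteratively via a_{v+i} = u_i mod 17, u_{i+1} = (u_i − a_{v+i})/17:
  u_0 = 15/13;  a_2 = 9;  u_1 = (u_0 − 9)/17 = -6/13
  u_1 = -6/13;  a_3 = 10;  u_2 = (u_1 − 10)/17 = -8/13
  u_2 = -8/13;  a_4 = 2;  u_3 = (u_2 − 2)/17 = -2/13
Digits: (0, 0, 9, 10, 2).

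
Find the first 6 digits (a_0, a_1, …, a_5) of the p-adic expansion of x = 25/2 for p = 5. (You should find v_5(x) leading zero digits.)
(a_0, …, a_5) = (0, 0, 3, 2, 2, 2)

v_5(25/2) = 2, so a_0 = ... = a_1 = 0. Factor out: x = 5^2 · u with u = 1/2 a unit in ℤ_5. Expand u iteratively via a_{v+i} = u_i mod 5, u_{i+1} = (u_i − a_{v+i})/5:
  u_0 = 1/2;  a_2 = 3;  u_1 = (u_0 − 3)/5 = -1/2
  u_1 = -1/2;  a_3 = 2;  u_2 = (u_1 − 2)/5 = -1/2
  u_2 = -1/2;  a_4 = 2;  u_3 = (u_2 − 2)/5 = -1/2
  u_3 = -1/2;  a_5 = 2;  u_4 = (u_3 − 2)/5 = -1/2
Digits: (0, 0, 3, 2, 2, 2).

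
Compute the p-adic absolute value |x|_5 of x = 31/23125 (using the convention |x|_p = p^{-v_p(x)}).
|31/23125|_5 = 625

Step 1 — compute v_5(x) by factoring powers of 5 out of the numerator and denominator: v_5(31/23125) = -4. Step 2 — apply |x|_p = p^{-v_p(x)} = 5^{4} = 625.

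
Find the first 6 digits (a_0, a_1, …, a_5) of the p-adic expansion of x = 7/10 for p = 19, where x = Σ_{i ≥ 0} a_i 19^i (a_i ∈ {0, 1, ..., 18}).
(a_0, …, a_5) = (14, 5, 13, 5, 13, 5)

v_19(7/10) = 0 (numerator and denominator both coprime to 19), so x ∈ ℤ_19^×. Compute digits iteratively via a_i = x_i mod 19, x_{i+1} = (x_i − a_i)/19, with x_0 = x:
  x_0 = 7/10;  a_0 = 14;  x_1 = (x_0 − 14)/19 = -7/10
  x_1 = -7/10;  a_1 = 5;  x_2 = (x_1 − 5)/19 = -3/10
  x_2 = -3/10;  a_2 = 13;  x_3 = (x_2 − 13)/19 = -7/10
  x_3 = -7/10;  a_3 = 5;  x_4 = (x_3 − 5)/19 = -3/10
  x_4 = -3/10;  a_4 = 13;  x_5 = (x_4 − 13)/19 = -7/10
  x_5 = -7/10;  a_5 = 5;  x_6 = (x_5 − 5)/19 = -3/10
Digits: (14, 5, 13, 5, 13, 5).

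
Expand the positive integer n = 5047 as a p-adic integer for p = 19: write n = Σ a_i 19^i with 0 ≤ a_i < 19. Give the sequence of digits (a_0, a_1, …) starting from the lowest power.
(a_0, a_1, …) = (12, 18, 13)

Repeated division by 19 gives the digits low-to-high: 5047 = 12 + 18·19^1 + 13·19^2. Digit sequence: (12, 18, 13).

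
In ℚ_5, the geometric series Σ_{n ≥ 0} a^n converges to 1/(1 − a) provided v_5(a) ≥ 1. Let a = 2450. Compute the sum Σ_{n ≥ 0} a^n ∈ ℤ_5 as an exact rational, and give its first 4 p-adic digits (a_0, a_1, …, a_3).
Σ a^n = 1/(1 − a) = -1/2449;  first 4 digits = (1, 0, 3, 4)

v_5(a) = 2 ≥ 1, so the series converges in ℤ_5 to 1/(1 − a) = 1/(1 − 2450) = -1/2449. Expand this rational in ℤ_5: compute digits iteratively via d_i = x_i mod 5, x_{i+1} = (x_i − d_i)/5. The first 4 digits are (1, 0, 3, 4).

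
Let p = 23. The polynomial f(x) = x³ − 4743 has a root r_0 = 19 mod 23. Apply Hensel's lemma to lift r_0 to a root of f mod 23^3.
r_2 = 11128 (mod 12167)

Hensel: r_{i+1} = r_i − f(r_i)/f′(r_i) mod 23^{i+2}, where f′(x) = 3x². Iterate:
  r_0 = 19 (mod 23)
  r_1 = 19 (mod 529)
  r_2 = 11128 (mod 12167)
Final: r = 11128 with f(r) ≡ 0 mod 23^3.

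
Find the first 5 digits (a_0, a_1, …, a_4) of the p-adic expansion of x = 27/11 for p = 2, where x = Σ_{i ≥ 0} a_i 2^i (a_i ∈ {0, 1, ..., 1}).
(a_0, …, a_4) = (1, 0, 0, 0, 1)

v_2(27/11) = 0 (numerator and denominator both coprime to 2), so x ∈ ℤ_2^×. Compute digits iteratively via a_i = x_i mod 2, x_{i+1} = (x_i − a_i)/2, with x_0 = x:
  x_0 = 27/11;  a_0 = 1;  x_1 = (x_0 − 1)/2 = 8/11
  x_1 = 8/11;  a_1 = 0;  x_2 = (x_1 − 0)/2 = 4/11
  x_2 = 4/11;  a_2 = 0;  x_3 = (x_2 − 0)/2 = 2/11
  x_3 = 2/11;  a_3 = 0;  x_4 = (x_3 − 0)/2 = 1/11
  x_4 = 1/11;  a_4 = 1;  x_5 = (x_4 − 1)/2 = -5/11
Digits: (1, 0, 0, 0, 1).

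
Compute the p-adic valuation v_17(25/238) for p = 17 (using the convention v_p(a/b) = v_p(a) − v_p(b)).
v_17(25/238) = -1

Factor powers of 17 from the numerator and denominator of the reduced fraction: 25 = 17^0 · 25 and 238 = 17^1 · 14. Apply v_p(a/b) = v_p(a) − v_p(b): v_17(25/238) = 0 − 1 = -1.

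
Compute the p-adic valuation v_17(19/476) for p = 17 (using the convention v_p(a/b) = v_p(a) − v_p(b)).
v_17(19/476) = -1

Factor powers of 17 from the numerator and denominator of the reduced fraction: 19 = 17^0 · 19 and 476 = 17^1 · 28. Apply v_p(a/b) = v_p(a) − v_p(b): v_17(19/476) = 0 − 1 = -1.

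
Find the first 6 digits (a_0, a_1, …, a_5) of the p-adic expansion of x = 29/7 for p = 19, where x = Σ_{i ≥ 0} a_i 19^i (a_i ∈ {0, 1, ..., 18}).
(a_0, …, a_5) = (15, 13, 2, 8, 5, 16)

v_19(29/7) = 0 (numerator and denominator both coprime to 19), so x ∈ ℤ_19^×. Compute digits iteratively via a_i = x_i mod 19, x_{i+1} = (x_i − a_i)/19, with x_0 = x:
  x_0 = 29/7;  a_0 = 15;  x_1 = (x_0 − 15)/19 = -4/7
  x_1 = -4/7;  a_1 = 13;  x_2 = (x_1 − 13)/19 = -5/7
  x_2 = -5/7;  a_2 = 2;  x_3 = (x_2 − 2)/19 = -1/7
  x_3 = -1/7;  a_3 = 8;  x_4 = (x_3 − 8)/19 = -3/7
  x_4 = -3/7;  a_4 = 5;  x_5 = (x_4 − 5)/19 = -2/7
  x_5 = -2/7;  a_5 = 16;  x_6 = (x_5 − 16)/19 = -6/7
Digits: (15, 13, 2, 8, 5, 16).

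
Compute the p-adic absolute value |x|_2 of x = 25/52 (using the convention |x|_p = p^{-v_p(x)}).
|25/52|_2 = 4

Step 1 — compute v_2(x) by factoring powers of 2 out of the numerator and denominator: v_2(25/52) = -2. Step 2 — apply |x|_p = p^{-v_p(x)} = 2^{2} = 4.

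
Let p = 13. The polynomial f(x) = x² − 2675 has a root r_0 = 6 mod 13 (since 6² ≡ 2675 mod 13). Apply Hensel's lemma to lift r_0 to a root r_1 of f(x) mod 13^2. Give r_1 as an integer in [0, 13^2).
r_1 = 71 (mod 169)

Hensel's recurrence: r_{i+1} = r_i − f(r_i)·(f′(r_i))^{-1} mod 13^{i+2}, with f′(x) = 2x. Iterate:
  r_0 = 6 (mod 13)
  r_1 = 71 (mod 169)
Final: r_1 = 71, and one checks f(r_1) ≡ 0 mod 13^2.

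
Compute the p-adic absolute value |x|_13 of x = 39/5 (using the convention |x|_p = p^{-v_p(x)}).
|39/5|_13 = 1/13

Step 1 — compute v_13(x) by factoring powers of 13 out of the numerator and denominator: v_13(39/5) = 1. Step 2 — apply |x|_p = p^{-v_p(x)} = 13^{-1} = 1/13.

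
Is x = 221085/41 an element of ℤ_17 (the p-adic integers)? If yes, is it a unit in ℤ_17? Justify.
x ∈ ℤ_17 but not a unit; v_17(x) = 3 > 0

ℤ_17 = {x ∈ ℚ_17 : v_17(x) ≥ 0} and ℤ_17^× = {x ∈ ℤ_17 : v_17(x) = 0}. Here v_17(221085/41) = v_17(num) − v_17(den) = 3; compare against these criteria.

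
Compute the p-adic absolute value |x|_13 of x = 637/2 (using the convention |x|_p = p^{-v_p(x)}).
|637/2|_13 = 1/13

Step 1 — compute v_13(x) by factoring powers of 13 out of the numerator and denominator: v_13(637/2) = 1. Step 2 — apply |x|_p = p^{-v_p(x)} = 13^{-1} = 1/13.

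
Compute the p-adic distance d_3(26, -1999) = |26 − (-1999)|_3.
d_3(26, -1999) = 1/81

Step 1 — x − y = 26 − (-1999) = 2025. Step 2 — v_3(2025) = 4 (factor: 2025 = (3^4 · 25); the sign does not affect v_p). Step 3 — |x − y|_3 = 3^{-4} = 1/81.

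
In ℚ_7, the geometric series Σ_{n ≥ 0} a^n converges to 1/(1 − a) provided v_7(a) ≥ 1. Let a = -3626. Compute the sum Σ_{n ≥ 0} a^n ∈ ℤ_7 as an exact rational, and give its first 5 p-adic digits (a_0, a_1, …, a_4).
Σ a^n = 1/(1 − a) = 1/3627;  first 5 digits = (1, 0, 3, 3, 0)

v_7(a) = 2 ≥ 1, so the series converges in ℤ_7 to 1/(1 − a) = 1/(1 − (-3626)) = 1/3627. Expand this rational in ℤ_7: compute digits iteratively via d_i = x_i mod 7, x_{i+1} = (x_i − d_i)/7. The first 5 digits are (1, 0, 3, 3, 0).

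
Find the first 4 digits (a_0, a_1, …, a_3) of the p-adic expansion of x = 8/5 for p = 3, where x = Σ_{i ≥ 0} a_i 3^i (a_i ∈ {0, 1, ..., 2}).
(a_0, …, a_3) = (1, 2, 0, 1)

v_3(8/5) = 0 (numerator and denominator both coprime to 3), so x ∈ ℤ_3^×. Compute digits iteratively via a_i = x_i mod 3, x_{i+1} = (x_i − a_i)/3, with x_0 = x:
  x_0 = 8/5;  a_0 = 1;  x_1 = (x_0 − 1)/3 = 1/5
  x_1 = 1/5;  a_1 = 2;  x_2 = (x_1 − 2)/3 = -3/5
  x_2 = -3/5;  a_2 = 0;  x_3 = (x_2 − 0)/3 = -1/5
  x_3 = -1/5;  a_3 = 1;  x_4 = (x_3 − 1)/3 = -2/5
Digits: (1, 2, 0, 1).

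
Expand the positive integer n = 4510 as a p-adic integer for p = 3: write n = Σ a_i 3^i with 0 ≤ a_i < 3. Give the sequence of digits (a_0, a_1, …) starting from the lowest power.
(a_0, a_1, …) = (1, 0, 0, 2, 1, 0, 0, 2)

Repeated division by 3 gives the digits low-to-high: 4510 = 1 + 2·3^3 + 1·3^4 + 2·3^7. Digit sequence: (1, 0, 0, 2, 1, 0, 0, 2).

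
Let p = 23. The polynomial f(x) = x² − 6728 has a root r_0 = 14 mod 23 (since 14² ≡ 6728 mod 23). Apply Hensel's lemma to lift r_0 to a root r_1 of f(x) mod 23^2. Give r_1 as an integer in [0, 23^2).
r_1 = 474 (mod 529)

Hensel's recurrence: r_{i+1} = r_i − f(r_i)·(f′(r_i))^{-1} mod 23^{i+2}, with f′(x) = 2x. Iterate:
  r_0 = 14 (mod 23)
  r_1 = 474 (mod 529)
Final: r_1 = 474, and one checks f(r_1) ≡ 0 mod 23^2.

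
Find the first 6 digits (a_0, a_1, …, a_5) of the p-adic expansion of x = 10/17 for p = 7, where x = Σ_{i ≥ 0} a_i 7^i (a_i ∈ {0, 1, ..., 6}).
(a_0, …, a_5) = (1, 2, 3, 2, 5, 5)

v_7(10/17) = 0 (numerator and denominator both coprime to 7), so x ∈ ℤ_7^×. Compute digits iteratively via a_i = x_i mod 7, x_{i+1} = (x_i − a_i)/7, with x_0 = x:
  x_0 = 10/17;  a_0 = 1;  x_1 = (x_0 − 1)/7 = -1/17
  x_1 = -1/17;  a_1 = 2;  x_2 = (x_1 − 2)/7 = -5/17
  x_2 = -5/17;  a_2 = 3;  x_3 = (x_2 − 3)/7 = -8/17
  x_3 = -8/17;  a_3 = 2;  x_4 = (x_3 − 2)/7 = -6/17
  x_4 = -6/17;  a_4 = 5;  x_5 = (x_4 − 5)/7 = -13/17
  x_5 = -13/17;  a_5 = 5;  x_6 = (x_5 − 5)/7 = -14/17
Digits: (1, 2, 3, 2, 5, 5).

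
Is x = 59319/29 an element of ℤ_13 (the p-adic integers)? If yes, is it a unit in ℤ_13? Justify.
x ∈ ℤ_13 but not a unit; v_13(x) = 3 > 0

ℤ_13 = {x ∈ ℚ_13 : v_13(x) ≥ 0} and ℤ_13^× = {x ∈ ℤ_13 : v_13(x) = 0}. Here v_13(59319/29) = v_13(num) − v_13(den) = 3; compare against these criteria.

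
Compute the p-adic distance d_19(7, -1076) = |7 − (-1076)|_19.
d_19(7, -1076) = 1/361

Step 1 — x − y = 7 − (-1076) = 1083. Step 2 — v_19(1083) = 2 (factor: 1083 = (19^2 · 3); the sign does not affect v_p). Step 3 — |x − y|_19 = 19^{-2} = 1/361.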